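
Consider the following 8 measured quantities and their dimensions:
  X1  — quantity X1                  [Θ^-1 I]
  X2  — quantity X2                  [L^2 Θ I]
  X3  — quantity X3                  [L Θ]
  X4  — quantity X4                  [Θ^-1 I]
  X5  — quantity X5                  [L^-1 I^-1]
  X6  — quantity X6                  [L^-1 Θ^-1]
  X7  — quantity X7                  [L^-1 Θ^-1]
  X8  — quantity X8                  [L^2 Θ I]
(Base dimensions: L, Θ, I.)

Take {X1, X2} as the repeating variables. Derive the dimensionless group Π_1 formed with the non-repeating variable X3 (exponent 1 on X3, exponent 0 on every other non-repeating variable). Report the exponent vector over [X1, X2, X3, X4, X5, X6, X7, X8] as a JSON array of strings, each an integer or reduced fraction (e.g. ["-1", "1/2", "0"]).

Dimensional matrix (L×Θ×I by X1×X2×X3×X4×X5×X6×X7×X8):
  L: [ 0  2  1  0 -1 -1 -1  2]
  Θ: [-1  1  1 -1  0 -1 -1  1]
  I: [ 1  1  0  1 -1  0  0  1]
RREF → pivots at {X1,X2} ⇒ r = 2
Pivot set = {X1,X2}, free = {X3,X4,X5,X6,X7,X8}
RREF:
  r0: [   1    0 -1/2    1 -1/2  1/2  1/2    0]
  r1: [   0    1  1/2    0 -1/2 -1/2 -1/2    1]
  r2: [   0    0    0    0    0    0    0    0]
Fix exponent of X3 at 1, X4 at 0, X5 at 0, X6 at 0, X7 at 0, X8 at 0; solve each RREF row for its pivot's exponent:
  r0: exp(X1) + (-1/2)·1 = 0 ⇒ exp(X1) = 1/2
  r1: exp(X2) + (1/2)·1 = 0 ⇒ exp(X2) = -1/2
Π_1 = X1^(1/2) · X2^(-1/2) · X3

["1/2", "-1/2", "1", "0", "0", "0", "0", "0"]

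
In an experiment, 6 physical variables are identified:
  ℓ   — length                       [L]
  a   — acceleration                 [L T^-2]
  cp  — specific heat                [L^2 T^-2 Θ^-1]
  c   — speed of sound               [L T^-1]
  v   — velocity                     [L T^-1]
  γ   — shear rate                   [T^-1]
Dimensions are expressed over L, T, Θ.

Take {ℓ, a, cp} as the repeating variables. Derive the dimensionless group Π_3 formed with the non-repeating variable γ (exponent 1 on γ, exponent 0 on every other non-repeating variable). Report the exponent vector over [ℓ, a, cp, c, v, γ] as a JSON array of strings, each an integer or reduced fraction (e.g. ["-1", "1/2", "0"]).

["1/2", "-1/2", "0", "0", "0", "1"]

Dimensional matrix (L×T×Θ by ℓ×a×cp×c×v×γ):
  L: [ 1  1  2  1  1  0]
  T: [ 0 -2 -2 -1 -1 -1]
  Θ: [ 0  0 -1  0  0  0]
RREF → pivots at {ℓ,a,cp} ⇒ r = 3
Repeat: ℓ,a,cp; free: c,v,γ
RREF:
  r0: [   1    0    0  1/2  1/2 -1/2]
  r1: [   0    1    0  1/2  1/2  1/2]
  r2: [   0    0    1    0    0    0]
Fix exponent of γ at 1, c at 0, v at 0; solve each RREF row for its pivot's exponent:
  r0: exp(ℓ) + (-1/2)·1 = 0 ⇒ exp(ℓ) = 1/2
  r1: exp(a) + (1/2)·1 = 0 ⇒ exp(a) = -1/2
  r2: exp(cp) + (0)·1 = 0 ⇒ exp(cp) = 0
Π_3 = ℓ^(1/2) · a^(-1/2) · γ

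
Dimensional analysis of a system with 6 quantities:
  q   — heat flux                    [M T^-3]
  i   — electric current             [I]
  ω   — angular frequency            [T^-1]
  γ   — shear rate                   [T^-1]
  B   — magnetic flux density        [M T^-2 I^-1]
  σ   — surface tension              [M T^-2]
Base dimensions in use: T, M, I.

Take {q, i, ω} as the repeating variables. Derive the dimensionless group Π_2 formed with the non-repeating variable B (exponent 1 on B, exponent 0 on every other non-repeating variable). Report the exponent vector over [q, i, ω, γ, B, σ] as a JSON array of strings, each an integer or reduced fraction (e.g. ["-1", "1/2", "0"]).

["-1", "1", "1", "0", "1", "0"]

Write exponents as rows T,M,I / cols q,i,ω,γ,B,σ:
  T: [-3  0 -1 -1 -2 -2]
  M: [ 1  0  0  0  1  1]
  I: [ 0  1  0  0 -1  0]
Row reduction gives pivot columns q,i,ω; rank = 3
Repeat: q,i,ω; free: γ,B,σ
RREF:
  r0: [   1    0    0    0    1    1]
  r1: [   0    1    0    0   -1    0]
  r2: [   0    0    1    1   -1   -1]
Fix exponent of B at 1, γ at 0, σ at 0; solve each RREF row for its pivot's exponent:
  r0: exp(q) + (1)·1 = 0 ⇒ exp(q) = -1
  r1: exp(i) + (-1)·1 = 0 ⇒ exp(i) = 1
  r2: exp(ω) + (-1)·1 = 0 ⇒ exp(ω) = 1
Π_2 = q^-1 · i · ω · B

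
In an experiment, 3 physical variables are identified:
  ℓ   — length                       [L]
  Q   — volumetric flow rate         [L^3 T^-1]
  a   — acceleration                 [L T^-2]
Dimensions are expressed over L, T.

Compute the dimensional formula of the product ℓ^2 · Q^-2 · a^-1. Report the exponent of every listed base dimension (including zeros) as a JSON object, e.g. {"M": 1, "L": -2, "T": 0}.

{"L": -5, "T": 4}

Exponent matrix [L,T] × [ℓ,Q,a]:
  L: [ 1  3  1]
  T: [ 0 -1 -2]
  [L]: (2)·1+(-2)·3+(-1)·1 = -5
  [T]: (2)·0+(-2)·-1+(-1)·-2 = 4
⇒ L^-5 T^4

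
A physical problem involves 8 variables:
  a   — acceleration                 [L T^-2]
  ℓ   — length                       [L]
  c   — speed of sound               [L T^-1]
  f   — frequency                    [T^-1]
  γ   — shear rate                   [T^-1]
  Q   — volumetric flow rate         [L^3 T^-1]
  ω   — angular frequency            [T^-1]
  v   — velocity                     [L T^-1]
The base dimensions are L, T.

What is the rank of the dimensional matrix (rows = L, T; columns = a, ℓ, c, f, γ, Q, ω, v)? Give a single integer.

Exponent matrix [L,T] × [a,ℓ,c,f,γ,Q,ω,v]:
  L: [ 1  1  1  0  0  3  0  1]
  T: [-2  0 -1 -1 -1 -1 -1 -1]
Echelon form has 2 nonzero rows (pivots: a,ℓ)

2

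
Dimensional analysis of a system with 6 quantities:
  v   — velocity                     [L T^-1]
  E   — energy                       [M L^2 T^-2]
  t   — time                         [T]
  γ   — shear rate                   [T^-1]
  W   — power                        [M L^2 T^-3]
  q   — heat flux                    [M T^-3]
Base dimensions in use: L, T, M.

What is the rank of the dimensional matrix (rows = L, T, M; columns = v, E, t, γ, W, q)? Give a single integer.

Exponent matrix [L,T,M] × [v,E,t,γ,W,q]:
  L: [ 1  2  0  0  2  0]
  T: [-1 -2  1 -1 -3 -3]
  M: [ 0  1  0  0  1  1]
Row reduction gives pivot columns v,E,t; rank = 3

3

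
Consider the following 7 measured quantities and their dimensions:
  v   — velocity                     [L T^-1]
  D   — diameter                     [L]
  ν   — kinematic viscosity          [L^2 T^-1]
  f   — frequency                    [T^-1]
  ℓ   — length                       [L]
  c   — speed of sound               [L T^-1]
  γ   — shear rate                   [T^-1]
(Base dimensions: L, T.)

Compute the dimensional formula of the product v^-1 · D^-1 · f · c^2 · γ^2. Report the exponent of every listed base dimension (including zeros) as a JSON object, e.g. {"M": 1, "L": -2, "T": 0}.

Exponent matrix [L,T] × [v,D,ν,f,ℓ,c,γ]:
  L: [ 1  1  2  0  1  1  0]
  T: [-1  0 -1 -1  0 -1 -1]
  [L]: (-1)·1+(-1)·1+(1)·0+(2)·1+(2)·0 = 0
  [T]: (-1)·-1+(-1)·0+(1)·-1+(2)·-1+(2)·-1 = -4
⇒ T^-4

{"L": 0, "T": -4}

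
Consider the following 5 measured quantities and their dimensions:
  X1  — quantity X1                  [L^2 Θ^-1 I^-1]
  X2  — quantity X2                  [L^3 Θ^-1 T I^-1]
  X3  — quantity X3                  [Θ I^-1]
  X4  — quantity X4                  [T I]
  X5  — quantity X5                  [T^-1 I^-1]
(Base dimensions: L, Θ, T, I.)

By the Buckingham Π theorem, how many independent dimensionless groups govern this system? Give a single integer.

2

Dimensional matrix (L×Θ×T×I by X1×X2×X3×X4×X5):
  L: [ 2  3  0  0  0]
  Θ: [-1 -1  1  0  0]
  T: [ 0  1  0  1 -1]
  I: [-1 -1 -1  1 -1]
RREF → pivots at {X1,X2,X3} ⇒ r = 3
n=5, r=3 ⇒ 2 dimensionless groups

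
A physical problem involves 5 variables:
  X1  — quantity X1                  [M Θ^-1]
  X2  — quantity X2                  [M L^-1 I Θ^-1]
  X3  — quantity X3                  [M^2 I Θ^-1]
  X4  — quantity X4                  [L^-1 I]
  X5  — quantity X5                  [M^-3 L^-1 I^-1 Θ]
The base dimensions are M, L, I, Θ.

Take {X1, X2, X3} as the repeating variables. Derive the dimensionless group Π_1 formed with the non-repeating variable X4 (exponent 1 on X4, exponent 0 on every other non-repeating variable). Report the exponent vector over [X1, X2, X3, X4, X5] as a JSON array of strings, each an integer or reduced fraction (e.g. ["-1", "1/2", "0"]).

["1", "-1", "0", "1", "0"]

Exponent matrix [M,L,I,Θ] × [X1,X2,X3,X4,X5]:
  M: [ 1  1  2  0 -3]
  L: [ 0 -1  0 -1 -1]
  I: [ 0  1  1  1 -1]
  Θ: [-1 -1 -1  0  1]
Echelon form has 3 nonzero rows (pivots: X1,X2,X3)
Repeat: X1,X2,X3; free: X4,X5
RREF:
  r0: [   1    0    0   -1    0]
  r1: [   0    1    0    1    1]
  r2: [   0    0    1    0   -2]
  r3: [   0    0    0    0    0]
Fix exponent of X4 at 1, X5 at 0; solve each RREF row for its pivot's exponent:
  r0: exp(X1) + (-1)·1 = 0 ⇒ exp(X1) = 1
  r1: exp(X2) + (1)·1 = 0 ⇒ exp(X2) = -1
  r2: exp(X3) + (0)·1 = 0 ⇒ exp(X3) = 0
Π_1 = X1 · X2^-1 · X4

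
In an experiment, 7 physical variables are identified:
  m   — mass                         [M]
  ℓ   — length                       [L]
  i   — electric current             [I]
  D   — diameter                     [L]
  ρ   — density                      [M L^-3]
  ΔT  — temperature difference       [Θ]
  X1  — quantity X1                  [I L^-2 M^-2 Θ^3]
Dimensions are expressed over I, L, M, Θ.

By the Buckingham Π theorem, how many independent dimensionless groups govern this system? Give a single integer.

Dimensional matrix (I×L×M×Θ by m×ℓ×i×D×ρ×ΔT×X1):
  I: [ 0  0  1  0  0  0  1]
  L: [ 0  1  0  1 -3  0 -2]
  M: [ 1  0  0  0  1  0 -2]
  Θ: [ 0  0  0  0  0  1  3]
RREF → pivots at {m,ℓ,i,ΔT} ⇒ r = 4
n=7, r=4 ⇒ 3 dimensionless groups

3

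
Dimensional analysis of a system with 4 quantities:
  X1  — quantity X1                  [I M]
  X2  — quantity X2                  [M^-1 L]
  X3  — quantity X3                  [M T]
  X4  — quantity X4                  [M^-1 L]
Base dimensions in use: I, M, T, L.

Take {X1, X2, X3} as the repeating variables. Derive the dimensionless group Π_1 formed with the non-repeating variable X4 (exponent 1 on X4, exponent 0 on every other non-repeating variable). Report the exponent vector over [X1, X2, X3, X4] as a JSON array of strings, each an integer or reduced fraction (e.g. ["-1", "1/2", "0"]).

["0", "-1", "0", "1"]

Exponent matrix [I,M,T,L] × [X1,X2,X3,X4]:
  I: [ 1  0  0  0]
  M: [ 1 -1  1 -1]
  T: [ 0  0  1  0]
  L: [ 0  1  0  1]
Echelon form has 3 nonzero rows (pivots: X1,X2,X3)
Pivot set = {X1,X2,X3}, free = {X4}
RREF:
  r0: [   1    0    0    0]
  r1: [   0    1    0    1]
  r2: [   0    0    1    0]
  r3: [   0    0    0    0]
Fix exponent of X4 at 1; solve each RREF row for its pivot's exponent:
  r0: exp(X1) + (0)·1 = 0 ⇒ exp(X1) = 0
  r1: exp(X2) + (1)·1 = 0 ⇒ exp(X2) = -1
  r2: exp(X3) + (0)·1 = 0 ⇒ exp(X3) = 0
Π_1 = X2^-1 · X4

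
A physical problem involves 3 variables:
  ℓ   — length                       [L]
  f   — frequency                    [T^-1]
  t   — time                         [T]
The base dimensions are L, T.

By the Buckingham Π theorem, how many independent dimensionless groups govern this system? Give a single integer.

Dimensional matrix (L×T by ℓ×f×t):
  L: [ 1  0  0]
  T: [ 0 -1  1]
Row reduction gives pivot columns ℓ,f; rank = 2
3 vars − rank 2 = 1 Π group

1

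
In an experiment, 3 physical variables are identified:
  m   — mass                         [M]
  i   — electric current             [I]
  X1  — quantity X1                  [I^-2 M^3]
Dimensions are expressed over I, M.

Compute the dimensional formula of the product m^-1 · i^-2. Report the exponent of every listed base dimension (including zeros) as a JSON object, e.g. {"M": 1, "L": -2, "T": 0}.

Dimensional matrix (I×M by m×i×X1):
  I: [ 0  1 -2]
  M: [ 1  0  3]
  [I]: (-1)·0+(-2)·1 = -2
  [M]: (-1)·1+(-2)·0 = -1
⇒ I^-2 M^-1

{"I": -2, "M": -1}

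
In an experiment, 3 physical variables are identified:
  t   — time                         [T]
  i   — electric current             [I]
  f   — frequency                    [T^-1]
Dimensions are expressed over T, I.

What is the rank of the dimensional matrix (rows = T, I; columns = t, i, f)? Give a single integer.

2

Write exponents as rows T,I / cols t,i,f:
  T: [ 1  0 -1]
  I: [ 0  1  0]
Row reduction gives pivot columns t,i; rank = 2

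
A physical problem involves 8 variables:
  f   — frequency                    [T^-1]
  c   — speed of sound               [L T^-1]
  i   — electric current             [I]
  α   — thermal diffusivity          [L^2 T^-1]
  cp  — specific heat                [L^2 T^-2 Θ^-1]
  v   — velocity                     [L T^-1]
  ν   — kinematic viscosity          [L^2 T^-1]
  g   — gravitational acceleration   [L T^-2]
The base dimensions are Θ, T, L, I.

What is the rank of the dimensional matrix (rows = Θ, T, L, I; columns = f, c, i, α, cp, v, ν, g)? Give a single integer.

Exponent matrix [Θ,T,L,I] × [f,c,i,α,cp,v,ν,g]:
  Θ: [ 0  0  0  0 -1  0  0  0]
  T: [-1 -1  0 -1 -2 -1 -1 -2]
  L: [ 0  1  0  2  2  1  2  1]
  I: [ 0  0  1  0  0  0  0  0]
Row reduction gives pivot columns f,c,i,cp; rank = 4

4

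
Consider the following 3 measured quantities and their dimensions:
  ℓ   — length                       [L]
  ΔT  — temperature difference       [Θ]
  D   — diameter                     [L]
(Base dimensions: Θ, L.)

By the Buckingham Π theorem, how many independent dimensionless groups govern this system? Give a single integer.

1

Exponent matrix [Θ,L] × [ℓ,ΔT,D]:
  Θ: [ 0  1  0]
  L: [ 1  0  1]
Echelon form has 2 nonzero rows (pivots: ℓ,ΔT)
Π count = n − r = 3 − 2 = 1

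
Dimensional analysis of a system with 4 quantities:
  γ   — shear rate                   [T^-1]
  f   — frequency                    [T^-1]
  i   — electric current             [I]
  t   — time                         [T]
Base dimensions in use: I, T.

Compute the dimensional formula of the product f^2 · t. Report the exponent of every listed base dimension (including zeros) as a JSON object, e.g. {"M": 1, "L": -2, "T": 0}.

Write exponents as rows I,T / cols γ,f,i,t:
  I: [ 0  0  1  0]
  T: [-1 -1  0  1]
  [I]: (2)·0+(1)·0 = 0
  [T]: (2)·-1+(1)·1 = -1
⇒ T^-1

{"I": 0, "T": -1}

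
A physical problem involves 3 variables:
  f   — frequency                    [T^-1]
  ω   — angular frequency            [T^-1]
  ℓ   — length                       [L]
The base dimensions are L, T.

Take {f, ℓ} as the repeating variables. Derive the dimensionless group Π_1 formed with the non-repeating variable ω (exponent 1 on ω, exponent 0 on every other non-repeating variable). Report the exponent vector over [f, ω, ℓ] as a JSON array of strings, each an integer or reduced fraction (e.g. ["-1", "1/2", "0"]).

["-1", "1", "0"]

Exponent matrix [L,T] × [f,ω,ℓ]:
  L: [ 0  0  1]
  T: [-1 -1  0]
RREF → pivots at {f,ℓ} ⇒ r = 2
Pivot set = {f,ℓ}, free = {ω}
RREF:
  r0: [   1    1    0]
  r1: [   0    0    1]
Fix exponent of ω at 1; solve each RREF row for its pivot's exponent:
  r0: exp(f) + (1)·1 = 0 ⇒ exp(f) = -1
  r1: exp(ℓ) + (0)·1 = 0 ⇒ exp(ℓ) = 0
Π_1 = f^-1 · ω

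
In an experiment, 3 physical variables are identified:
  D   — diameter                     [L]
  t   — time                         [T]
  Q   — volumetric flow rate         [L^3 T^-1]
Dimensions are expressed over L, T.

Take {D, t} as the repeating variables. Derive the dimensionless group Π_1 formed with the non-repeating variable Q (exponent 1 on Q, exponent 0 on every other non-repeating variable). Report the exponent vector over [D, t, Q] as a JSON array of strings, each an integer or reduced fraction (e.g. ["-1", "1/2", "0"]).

Exponent matrix [L,T] × [D,t,Q]:
  L: [ 1  0  3]
  T: [ 0  1 -1]
RREF → pivots at {D,t} ⇒ r = 2
Repeat: D,t; free: Q
RREF:
  r0: [   1    0    3]
  r1: [   0    1   -1]
Fix exponent of Q at 1; solve each RREF row for its pivot's exponent:
  r0: exp(D) + (3)·1 = 0 ⇒ exp(D) = -3
  r1: exp(t) + (-1)·1 = 0 ⇒ exp(t) = 1
Π_1 = D^-3 · t · Q

["-3", "1", "1"]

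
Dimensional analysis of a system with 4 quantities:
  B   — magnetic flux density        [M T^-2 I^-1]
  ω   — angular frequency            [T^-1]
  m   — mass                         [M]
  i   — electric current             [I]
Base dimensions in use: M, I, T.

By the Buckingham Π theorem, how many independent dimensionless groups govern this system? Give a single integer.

1

Exponent matrix [M,I,T] × [B,ω,m,i]:
  M: [ 1  0  1  0]
  I: [-1  0  0  1]
  T: [-2 -1  0  0]
RREF → pivots at {B,ω,m} ⇒ r = 3
n=4, r=3 ⇒ 1 dimensionless group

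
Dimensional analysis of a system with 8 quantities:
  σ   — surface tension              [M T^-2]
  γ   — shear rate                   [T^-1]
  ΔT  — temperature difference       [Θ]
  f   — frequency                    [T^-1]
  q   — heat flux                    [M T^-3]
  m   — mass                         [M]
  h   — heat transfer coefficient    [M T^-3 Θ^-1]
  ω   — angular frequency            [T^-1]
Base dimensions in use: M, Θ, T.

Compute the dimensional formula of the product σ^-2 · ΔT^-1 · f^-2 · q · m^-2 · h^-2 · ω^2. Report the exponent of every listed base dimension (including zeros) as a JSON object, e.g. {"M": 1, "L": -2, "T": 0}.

Dimensional matrix (M×Θ×T by σ×γ×ΔT×f×q×m×h×ω):
  M: [ 1  0  0  0  1  1  1  0]
  Θ: [ 0  0  1  0  0  0 -1  0]
  T: [-2 -1  0 -1 -3  0 -3 -1]
  [M]: (-2)·1+(-1)·0+(-2)·0+(1)·1+(-2)·1+(-2)·1+(2)·0 = -5
  [Θ]: (-2)·0+(-1)·1+(-2)·0+(1)·0+(-2)·0+(-2)·-1+(2)·0 = 1
  [T]: (-2)·-2+(-1)·0+(-2)·-1+(1)·-3+(-2)·0+(-2)·-3+(2)·-1 = 7
⇒ M^-5 Θ T^7

{"M": -5, "Θ": 1, "T": 7}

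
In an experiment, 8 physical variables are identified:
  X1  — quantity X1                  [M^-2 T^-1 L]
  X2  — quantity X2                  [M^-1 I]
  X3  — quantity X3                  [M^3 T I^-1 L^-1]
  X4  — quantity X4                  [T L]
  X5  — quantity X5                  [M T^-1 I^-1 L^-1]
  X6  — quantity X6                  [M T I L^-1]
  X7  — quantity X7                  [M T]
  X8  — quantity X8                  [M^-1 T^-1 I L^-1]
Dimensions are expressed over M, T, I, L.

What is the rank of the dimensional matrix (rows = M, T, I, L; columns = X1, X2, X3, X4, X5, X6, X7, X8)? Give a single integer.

3

Dimensional matrix (M×T×I×L by X1×X2×X3×X4×X5×X6×X7×X8):
  M: [-2 -1  3  0  1  1  1 -1]
  T: [-1  0  1  1 -1  1  1 -1]
  I: [ 0  1 -1  0 -1  1  0  1]
  L: [ 1  0 -1  1 -1 -1  0 -1]
Echelon form has 3 nonzero rows (pivots: X1,X2,X4)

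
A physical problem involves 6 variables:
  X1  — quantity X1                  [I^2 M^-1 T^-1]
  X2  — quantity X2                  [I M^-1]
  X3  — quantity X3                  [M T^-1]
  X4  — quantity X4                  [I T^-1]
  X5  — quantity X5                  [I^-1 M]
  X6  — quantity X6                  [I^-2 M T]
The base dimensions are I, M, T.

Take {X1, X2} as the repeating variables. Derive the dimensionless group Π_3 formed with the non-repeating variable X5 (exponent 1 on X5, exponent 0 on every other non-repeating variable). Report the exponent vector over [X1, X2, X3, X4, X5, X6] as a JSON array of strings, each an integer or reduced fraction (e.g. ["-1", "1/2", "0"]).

Dimensional matrix (I×M×T by X1×X2×X3×X4×X5×X6):
  I: [ 2  1  0  1 -1 -2]
  M: [-1 -1  1  0  1  1]
  T: [-1  0 -1 -1  0  1]
RREF → pivots at {X1,X2} ⇒ r = 2
Pivot set = {X1,X2}, free = {X3,X4,X5,X6}
RREF:
  r0: [   1    0    1    1    0   -1]
  r1: [   0    1   -2   -1   -1    0]
  r2: [   0    0    0    0    0    0]
Fix exponent of X5 at 1, X3 at 0, X4 at 0, X6 at 0; solve each RREF row for its pivot's exponent:
  r0: exp(X1) + (0)·1 = 0 ⇒ exp(X1) = 0
  r1: exp(X2) + (-1)·1 = 0 ⇒ exp(X2) = 1
Π_3 = X2 · X5

["0", "1", "0", "0", "1", "0"]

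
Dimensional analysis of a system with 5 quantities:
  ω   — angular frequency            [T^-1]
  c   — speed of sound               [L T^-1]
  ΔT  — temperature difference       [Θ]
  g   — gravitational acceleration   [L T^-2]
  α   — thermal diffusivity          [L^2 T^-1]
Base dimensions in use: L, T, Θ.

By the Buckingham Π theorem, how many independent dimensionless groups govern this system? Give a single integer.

2

Dimensional matrix (L×T×Θ by ω×c×ΔT×g×α):
  L: [ 0  1  0  1  2]
  T: [-1 -1  0 -2 -1]
  Θ: [ 0  0  1  0  0]
Row reduction gives pivot columns ω,c,ΔT; rank = 3
5 vars − rank 3 = 2 Π groups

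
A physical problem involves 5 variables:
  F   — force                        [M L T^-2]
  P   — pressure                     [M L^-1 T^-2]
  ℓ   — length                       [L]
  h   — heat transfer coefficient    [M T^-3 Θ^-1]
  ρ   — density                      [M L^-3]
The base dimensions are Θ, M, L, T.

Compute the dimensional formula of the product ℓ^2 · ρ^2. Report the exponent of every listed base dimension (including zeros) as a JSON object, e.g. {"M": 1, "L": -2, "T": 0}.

Write exponents as rows Θ,M,L,T / cols F,P,ℓ,h,ρ:
  Θ: [ 0  0  0 -1  0]
  M: [ 1  1  0  1  1]
  L: [ 1 -1  1  0 -3]
  T: [-2 -2  0 -3  0]
  [Θ]: (2)·0+(2)·0 = 0
  [M]: (2)·0+(2)·1 = 2
  [L]: (2)·1+(2)·-3 = -4
  [T]: (2)·0+(2)·0 = 0
⇒ M^2 L^-4

{"Θ": 0, "M": 2, "L": -4, "T": 0}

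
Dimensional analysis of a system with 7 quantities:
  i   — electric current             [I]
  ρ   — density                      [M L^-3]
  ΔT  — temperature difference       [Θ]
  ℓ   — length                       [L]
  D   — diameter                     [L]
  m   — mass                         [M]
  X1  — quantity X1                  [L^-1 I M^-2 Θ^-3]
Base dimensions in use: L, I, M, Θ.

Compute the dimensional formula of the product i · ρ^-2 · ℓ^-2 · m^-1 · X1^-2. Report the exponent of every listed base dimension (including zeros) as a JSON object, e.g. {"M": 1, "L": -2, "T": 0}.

{"L": 6, "I": -1, "M": 1, "Θ": 6}

Write exponents as rows L,I,M,Θ / cols i,ρ,ΔT,ℓ,D,m,X1:
  L: [ 0 -3  0  1  1  0 -1]
  I: [ 1  0  0  0  0  0  1]
  M: [ 0  1  0  0  0  1 -2]
  Θ: [ 0  0  1  0  0  0 -3]
  [L]: (1)·0+(-2)·-3+(-2)·1+(-1)·0+(-2)·-1 = 6
  [I]: (1)·1+(-2)·0+(-2)·0+(-1)·0+(-2)·1 = -1
  [M]: (1)·0+(-2)·1+(-2)·0+(-1)·1+(-2)·-2 = 1
  [Θ]: (1)·0+(-2)·0+(-2)·0+(-1)·0+(-2)·-3 = 6
⇒ L^6 I^-1 M Θ^6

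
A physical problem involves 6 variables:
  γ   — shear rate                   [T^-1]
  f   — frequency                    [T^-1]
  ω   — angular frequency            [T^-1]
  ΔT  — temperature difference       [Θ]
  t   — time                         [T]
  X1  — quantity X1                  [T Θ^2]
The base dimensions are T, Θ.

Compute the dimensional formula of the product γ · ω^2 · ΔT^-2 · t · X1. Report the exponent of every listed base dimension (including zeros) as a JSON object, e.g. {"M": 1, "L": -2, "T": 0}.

Dimensional matrix (T×Θ by γ×f×ω×ΔT×t×X1):
  T: [-1 -1 -1  0  1  1]
  Θ: [ 0  0  0  1  0  2]
  [T]: (1)·-1+(2)·-1+(-2)·0+(1)·1+(1)·1 = -1
  [Θ]: (1)·0+(2)·0+(-2)·1+(1)·0+(1)·2 = 0
⇒ T^-1

{"T": -1, "Θ": 0}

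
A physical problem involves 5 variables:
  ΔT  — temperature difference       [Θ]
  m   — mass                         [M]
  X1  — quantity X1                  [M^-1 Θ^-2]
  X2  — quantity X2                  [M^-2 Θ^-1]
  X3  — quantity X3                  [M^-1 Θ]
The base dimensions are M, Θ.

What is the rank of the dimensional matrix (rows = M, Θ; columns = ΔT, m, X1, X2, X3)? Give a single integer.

2

Write exponents as rows M,Θ / cols ΔT,m,X1,X2,X3:
  M: [ 0  1 -1 -2 -1]
  Θ: [ 1  0 -2 -1  1]
RREF → pivots at {ΔT,m} ⇒ r = 2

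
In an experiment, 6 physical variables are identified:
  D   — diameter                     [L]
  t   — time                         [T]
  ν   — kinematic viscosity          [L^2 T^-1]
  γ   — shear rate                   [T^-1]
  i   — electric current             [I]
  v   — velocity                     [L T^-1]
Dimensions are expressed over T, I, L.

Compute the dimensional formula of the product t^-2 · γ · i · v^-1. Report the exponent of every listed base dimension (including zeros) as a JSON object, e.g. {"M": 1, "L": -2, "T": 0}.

Dimensional matrix (T×I×L by D×t×ν×γ×i×v):
  T: [ 0  1 -1 -1  0 -1]
  I: [ 0  0  0  0  1  0]
  L: [ 1  0  2  0  0  1]
  [T]: (-2)·1+(1)·-1+(1)·0+(-1)·-1 = -2
  [I]: (-2)·0+(1)·0+(1)·1+(-1)·0 = 1
  [L]: (-2)·0+(1)·0+(1)·0+(-1)·1 = -1
⇒ T^-2 I L^-1

{"T": -2, "I": 1, "L": -1}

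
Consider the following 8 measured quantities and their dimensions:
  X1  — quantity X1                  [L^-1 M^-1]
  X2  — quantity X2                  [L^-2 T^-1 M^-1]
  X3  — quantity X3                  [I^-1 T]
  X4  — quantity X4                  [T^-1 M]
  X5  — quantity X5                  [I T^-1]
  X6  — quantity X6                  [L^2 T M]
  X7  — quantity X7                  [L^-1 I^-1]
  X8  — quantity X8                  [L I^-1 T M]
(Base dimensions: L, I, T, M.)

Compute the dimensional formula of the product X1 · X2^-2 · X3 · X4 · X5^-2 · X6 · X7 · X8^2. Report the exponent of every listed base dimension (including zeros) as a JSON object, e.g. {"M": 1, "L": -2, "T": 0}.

{"L": 6, "I": -6, "T": 7, "M": 5}

Exponent matrix [L,I,T,M] × [X1,X2,X3,X4,X5,X6,X7,X8]:
  L: [-1 -2  0  0  0  2 -1  1]
  I: [ 0  0 -1  0  1  0 -1 -1]
  T: [ 0 -1  1 -1 -1  1  0  1]
  M: [-1 -1  0  1  0  1  0  1]
  [L]: (1)·-1+(-2)·-2+(1)·0+(1)·0+(-2)·0+(1)·2+(1)·-1+(2)·1 = 6
  [I]: (1)·0+(-2)·0+(1)·-1+(1)·0+(-2)·1+(1)·0+(1)·-1+(2)·-1 = -6
  [T]: (1)·0+(-2)·-1+(1)·1+(1)·-1+(-2)·-1+(1)·1+(1)·0+(2)·1 = 7
  [M]: (1)·-1+(-2)·-1+(1)·0+(1)·1+(-2)·0+(1)·1+(1)·0+(2)·1 = 5
⇒ L^6 I^-6 T^7 M^5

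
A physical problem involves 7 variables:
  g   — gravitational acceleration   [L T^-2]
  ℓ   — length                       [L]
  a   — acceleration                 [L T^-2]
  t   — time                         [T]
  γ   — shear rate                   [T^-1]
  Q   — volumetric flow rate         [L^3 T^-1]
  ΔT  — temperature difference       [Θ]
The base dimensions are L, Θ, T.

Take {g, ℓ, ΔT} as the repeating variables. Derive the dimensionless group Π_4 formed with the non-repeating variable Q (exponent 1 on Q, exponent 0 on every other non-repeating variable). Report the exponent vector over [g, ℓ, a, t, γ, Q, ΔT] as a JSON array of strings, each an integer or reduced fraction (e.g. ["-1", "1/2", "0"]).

["-1/2", "-5/2", "0", "0", "0", "1", "0"]

Dimensional matrix (L×Θ×T by g×ℓ×a×t×γ×Q×ΔT):
  L: [ 1  1  1  0  0  3  0]
  Θ: [ 0  0  0  0  0  0  1]
  T: [-2  0 -2  1 -1 -1  0]
Echelon form has 3 nonzero rows (pivots: g,ℓ,ΔT)
Repeat: g,ℓ,ΔT; free: a,t,γ,Q
RREF:
  r0: [   1    0    1 -1/2  1/2  1/2    0]
  r1: [   0    1    0  1/2 -1/2  5/2    0]
  r2: [   0    0    0    0    0    0    1]
Fix exponent of Q at 1, a at 0, t at 0, γ at 0; solve each RREF row for its pivot's exponent:
  r0: exp(g) + (1/2)·1 = 0 ⇒ exp(g) = -1/2
  r1: exp(ℓ) + (5/2)·1 = 0 ⇒ exp(ℓ) = -5/2
  r2: exp(ΔT) + (0)·1 = 0 ⇒ exp(ΔT) = 0
Π_4 = g^(-1/2) · ℓ^(-5/2) · Q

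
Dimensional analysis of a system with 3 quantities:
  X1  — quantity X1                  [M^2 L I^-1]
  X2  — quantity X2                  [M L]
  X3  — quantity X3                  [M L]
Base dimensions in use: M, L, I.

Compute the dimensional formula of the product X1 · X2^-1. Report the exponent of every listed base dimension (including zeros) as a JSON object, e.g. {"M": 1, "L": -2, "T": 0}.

Exponent matrix [M,L,I] × [X1,X2,X3]:
  M: [ 2  1  1]
  L: [ 1  1  1]
  I: [-1  0  0]
  [M]: (1)·2+(-1)·1 = 1
  [L]: (1)·1+(-1)·1 = 0
  [I]: (1)·-1+(-1)·0 = -1
⇒ M I^-1

{"M": 1, "L": 0, "I": -1}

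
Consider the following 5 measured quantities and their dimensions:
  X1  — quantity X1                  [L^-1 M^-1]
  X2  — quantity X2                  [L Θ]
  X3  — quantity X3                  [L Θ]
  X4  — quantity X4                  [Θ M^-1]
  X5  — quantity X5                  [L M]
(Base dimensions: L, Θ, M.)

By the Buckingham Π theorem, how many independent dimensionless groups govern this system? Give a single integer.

3

Exponent matrix [L,Θ,M] × [X1,X2,X3,X4,X5]:
  L: [-1  1  1  0  1]
  Θ: [ 0  1  1  1  0]
  M: [-1  0  0 -1  1]
Echelon form has 2 nonzero rows (pivots: X1,X2)
5 vars − rank 2 = 3 Π groups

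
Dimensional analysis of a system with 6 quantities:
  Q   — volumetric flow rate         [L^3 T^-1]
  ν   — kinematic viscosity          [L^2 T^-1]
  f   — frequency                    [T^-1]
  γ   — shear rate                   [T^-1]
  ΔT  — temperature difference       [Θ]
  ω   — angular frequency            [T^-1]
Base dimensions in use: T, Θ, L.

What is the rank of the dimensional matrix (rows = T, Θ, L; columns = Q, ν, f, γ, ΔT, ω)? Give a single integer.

Dimensional matrix (T×Θ×L by Q×ν×f×γ×ΔT×ω):
  T: [-1 -1 -1 -1  0 -1]
  Θ: [ 0  0  0  0  1  0]
  L: [ 3  2  0  0  0  0]
RREF → pivots at {Q,ν,ΔT} ⇒ r = 3

3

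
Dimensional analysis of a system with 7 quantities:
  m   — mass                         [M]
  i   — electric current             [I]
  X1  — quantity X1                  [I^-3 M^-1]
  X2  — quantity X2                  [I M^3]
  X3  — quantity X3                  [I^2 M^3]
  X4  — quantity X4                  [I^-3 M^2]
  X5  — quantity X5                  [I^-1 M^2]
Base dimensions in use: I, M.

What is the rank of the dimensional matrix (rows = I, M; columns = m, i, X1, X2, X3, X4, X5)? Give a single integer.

Write exponents as rows I,M / cols m,i,X1,X2,X3,X4,X5:
  I: [ 0  1 -3  1  2 -3 -1]
  M: [ 1  0 -1  3  3  2  2]
Row reduction gives pivot columns m,i; rank = 2

2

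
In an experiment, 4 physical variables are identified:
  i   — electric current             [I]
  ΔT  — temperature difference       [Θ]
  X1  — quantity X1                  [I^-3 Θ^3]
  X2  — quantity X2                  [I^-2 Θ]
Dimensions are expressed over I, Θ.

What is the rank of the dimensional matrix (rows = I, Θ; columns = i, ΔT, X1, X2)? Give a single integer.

2

Write exponents as rows I,Θ / cols i,ΔT,X1,X2:
  I: [ 1  0 -3 -2]
  Θ: [ 0  1  3  1]
Row reduction gives pivot columns i,ΔT; rank = 2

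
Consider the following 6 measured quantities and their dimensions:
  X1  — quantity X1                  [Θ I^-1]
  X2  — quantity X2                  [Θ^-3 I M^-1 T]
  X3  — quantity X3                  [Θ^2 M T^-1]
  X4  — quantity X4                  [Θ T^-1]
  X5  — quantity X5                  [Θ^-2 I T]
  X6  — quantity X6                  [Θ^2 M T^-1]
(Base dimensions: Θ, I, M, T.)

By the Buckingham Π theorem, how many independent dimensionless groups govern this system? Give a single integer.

Exponent matrix [Θ,I,M,T] × [X1,X2,X3,X4,X5,X6]:
  Θ: [ 1 -3  2  1 -2  2]
  I: [-1  1  0  0  1  0]
  M: [ 0 -1  1  0  0  1]
  T: [ 0  1 -1 -1  1 -1]
Echelon form has 3 nonzero rows (pivots: X1,X2,X4)
n=6, r=3 ⇒ 3 dimensionless groups

3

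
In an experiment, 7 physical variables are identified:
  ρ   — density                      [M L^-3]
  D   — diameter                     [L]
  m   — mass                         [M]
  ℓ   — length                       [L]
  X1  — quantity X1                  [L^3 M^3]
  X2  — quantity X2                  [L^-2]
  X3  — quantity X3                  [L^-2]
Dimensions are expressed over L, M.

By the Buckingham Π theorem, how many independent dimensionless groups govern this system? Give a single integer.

Write exponents as rows L,M / cols ρ,D,m,ℓ,X1,X2,X3:
  L: [-3  1  0  1  3 -2 -2]
  M: [ 1  0  1  0  3  0  0]
Row reduction gives pivot columns ρ,D; rank = 2
Π count = n − r = 7 − 2 = 5

5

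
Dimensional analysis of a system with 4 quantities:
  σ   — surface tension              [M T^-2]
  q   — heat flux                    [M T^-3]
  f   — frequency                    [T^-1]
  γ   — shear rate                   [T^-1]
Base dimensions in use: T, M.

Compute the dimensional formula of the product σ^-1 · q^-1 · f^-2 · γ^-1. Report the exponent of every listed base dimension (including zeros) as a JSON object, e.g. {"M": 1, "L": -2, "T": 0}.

Write exponents as rows T,M / cols σ,q,f,γ:
  T: [-2 -3 -1 -1]
  M: [ 1  1  0  0]
  [T]: (-1)·-2+(-1)·-3+(-2)·-1+(-1)·-1 = 8
  [M]: (-1)·1+(-1)·1+(-2)·0+(-1)·0 = -2
⇒ T^8 M^-2

{"T": 8, "M": -2}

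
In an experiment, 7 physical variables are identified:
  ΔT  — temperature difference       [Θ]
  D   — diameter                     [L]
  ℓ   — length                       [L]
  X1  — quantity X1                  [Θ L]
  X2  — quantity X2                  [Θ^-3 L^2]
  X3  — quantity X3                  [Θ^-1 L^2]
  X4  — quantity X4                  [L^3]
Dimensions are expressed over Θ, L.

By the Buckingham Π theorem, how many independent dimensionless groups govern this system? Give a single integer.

Dimensional matrix (Θ×L by ΔT×D×ℓ×X1×X2×X3×X4):
  Θ: [ 1  0  0  1 -3 -1  0]
  L: [ 0  1  1  1  2  2  3]
Echelon form has 2 nonzero rows (pivots: ΔT,D)
7 vars − rank 2 = 5 Π groups

5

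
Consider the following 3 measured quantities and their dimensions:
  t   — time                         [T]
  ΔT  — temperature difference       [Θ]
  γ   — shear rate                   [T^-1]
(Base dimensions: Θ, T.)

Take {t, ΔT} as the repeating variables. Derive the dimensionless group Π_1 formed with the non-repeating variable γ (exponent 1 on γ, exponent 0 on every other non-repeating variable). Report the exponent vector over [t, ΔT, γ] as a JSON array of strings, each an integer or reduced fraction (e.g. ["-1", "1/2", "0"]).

["1", "0", "1"]

Write exponents as rows Θ,T / cols t,ΔT,γ:
  Θ: [ 0  1  0]
  T: [ 1  0 -1]
Row reduction gives pivot columns t,ΔT; rank = 2
Pivot set = {t,ΔT}, free = {γ}
RREF:
  r0: [   1    0   -1]
  r1: [   0    1    0]
Fix exponent of γ at 1; solve each RREF row for its pivot's exponent:
  r0: exp(t) + (-1)·1 = 0 ⇒ exp(t) = 1
  r1: exp(ΔT) + (0)·1 = 0 ⇒ exp(ΔT) = 0
Π_1 = t · γ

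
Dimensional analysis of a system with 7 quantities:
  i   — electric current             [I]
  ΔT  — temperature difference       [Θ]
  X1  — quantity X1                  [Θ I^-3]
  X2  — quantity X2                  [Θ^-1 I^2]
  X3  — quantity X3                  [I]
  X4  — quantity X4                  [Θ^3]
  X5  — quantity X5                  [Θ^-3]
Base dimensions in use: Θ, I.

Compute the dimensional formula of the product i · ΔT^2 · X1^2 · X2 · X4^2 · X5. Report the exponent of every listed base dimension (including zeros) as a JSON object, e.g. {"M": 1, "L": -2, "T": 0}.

{"Θ": 6, "I": -3}

Dimensional matrix (Θ×I by i×ΔT×X1×X2×X3×X4×X5):
  Θ: [ 0  1  1 -1  0  3 -3]
  I: [ 1  0 -3  2  1  0  0]
  [Θ]: (1)·0+(2)·1+(2)·1+(1)·-1+(2)·3+(1)·-3 = 6
  [I]: (1)·1+(2)·0+(2)·-3+(1)·2+(2)·0+(1)·0 = -3
⇒ Θ^6 I^-3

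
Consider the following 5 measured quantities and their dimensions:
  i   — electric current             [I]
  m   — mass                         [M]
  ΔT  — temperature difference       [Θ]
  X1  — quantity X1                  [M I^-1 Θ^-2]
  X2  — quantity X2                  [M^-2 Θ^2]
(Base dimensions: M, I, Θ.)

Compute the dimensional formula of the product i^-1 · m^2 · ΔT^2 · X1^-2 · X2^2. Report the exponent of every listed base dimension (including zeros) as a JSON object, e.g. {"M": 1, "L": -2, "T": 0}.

Write exponents as rows M,I,Θ / cols i,m,ΔT,X1,X2:
  M: [ 0  1  0  1 -2]
  I: [ 1  0  0 -1  0]
  Θ: [ 0  0  1 -2  2]
  [M]: (-1)·0+(2)·1+(2)·0+(-2)·1+(2)·-2 = -4
  [I]: (-1)·1+(2)·0+(2)·0+(-2)·-1+(2)·0 = 1
  [Θ]: (-1)·0+(2)·0+(2)·1+(-2)·-2+(2)·2 = 10
⇒ M^-4 I Θ^10

{"M": -4, "I": 1, "Θ": 10}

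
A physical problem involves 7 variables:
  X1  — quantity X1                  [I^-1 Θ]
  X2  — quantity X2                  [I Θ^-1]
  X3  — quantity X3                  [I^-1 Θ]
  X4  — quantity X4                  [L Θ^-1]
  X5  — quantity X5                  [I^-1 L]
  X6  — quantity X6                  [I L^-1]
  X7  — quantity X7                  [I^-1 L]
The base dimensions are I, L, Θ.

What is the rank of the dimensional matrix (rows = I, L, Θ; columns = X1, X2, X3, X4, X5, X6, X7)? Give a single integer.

2

Exponent matrix [I,L,Θ] × [X1,X2,X3,X4,X5,X6,X7]:
  I: [-1  1 -1  0 -1  1 -1]
  L: [ 0  0  0  1  1 -1  1]
  Θ: [ 1 -1  1 -1  0  0  0]
Row reduction gives pivot columns X1,X4; rank = 2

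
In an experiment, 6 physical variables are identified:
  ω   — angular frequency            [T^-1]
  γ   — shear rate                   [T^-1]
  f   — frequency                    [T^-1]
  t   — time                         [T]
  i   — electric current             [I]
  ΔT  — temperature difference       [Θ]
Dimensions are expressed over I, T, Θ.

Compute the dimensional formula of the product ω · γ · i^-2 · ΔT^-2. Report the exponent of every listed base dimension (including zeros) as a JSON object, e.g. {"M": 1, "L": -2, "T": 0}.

Exponent matrix [I,T,Θ] × [ω,γ,f,t,i,ΔT]:
  I: [ 0  0  0  0  1  0]
  T: [-1 -1 -1  1  0  0]
  Θ: [ 0  0  0  0  0  1]
  [I]: (1)·0+(1)·0+(-2)·1+(-2)·0 = -2
  [T]: (1)·-1+(1)·-1+(-2)·0+(-2)·0 = -2
  [Θ]: (1)·0+(1)·0+(-2)·0+(-2)·1 = -2
⇒ I^-2 T^-2 Θ^-2

{"I": -2, "T": -2, "Θ": -2}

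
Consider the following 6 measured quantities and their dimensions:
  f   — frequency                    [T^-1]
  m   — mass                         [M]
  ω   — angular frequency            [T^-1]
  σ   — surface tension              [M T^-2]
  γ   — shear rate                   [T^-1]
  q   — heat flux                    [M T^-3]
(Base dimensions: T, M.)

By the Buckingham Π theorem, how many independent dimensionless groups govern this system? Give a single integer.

4

Exponent matrix [T,M] × [f,m,ω,σ,γ,q]:
  T: [-1  0 -1 -2 -1 -3]
  M: [ 0  1  0  1  0  1]
RREF → pivots at {f,m} ⇒ r = 2
Π count = n − r = 6 − 2 = 4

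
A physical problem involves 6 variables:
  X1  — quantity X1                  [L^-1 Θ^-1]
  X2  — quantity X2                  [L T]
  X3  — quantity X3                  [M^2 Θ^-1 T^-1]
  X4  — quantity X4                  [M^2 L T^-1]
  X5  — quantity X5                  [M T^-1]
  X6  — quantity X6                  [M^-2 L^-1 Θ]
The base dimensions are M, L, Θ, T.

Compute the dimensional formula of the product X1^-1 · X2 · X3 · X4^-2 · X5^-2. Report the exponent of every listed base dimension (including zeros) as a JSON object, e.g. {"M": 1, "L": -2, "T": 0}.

{"M": -4, "L": 0, "Θ": 0, "T": 4}

Write exponents as rows M,L,Θ,T / cols X1,X2,X3,X4,X5,X6:
  M: [ 0  0  2  2  1 -2]
  L: [-1  1  0  1  0 -1]
  Θ: [-1  0 -1  0  0  1]
  T: [ 0  1 -1 -1 -1  0]
  [M]: (-1)·0+(1)·0+(1)·2+(-2)·2+(-2)·1 = -4
  [L]: (-1)·-1+(1)·1+(1)·0+(-2)·1+(-2)·0 = 0
  [Θ]: (-1)·-1+(1)·0+(1)·-1+(-2)·0+(-2)·0 = 0
  [T]: (-1)·0+(1)·1+(1)·-1+(-2)·-1+(-2)·-1 = 4
⇒ M^-4 T^4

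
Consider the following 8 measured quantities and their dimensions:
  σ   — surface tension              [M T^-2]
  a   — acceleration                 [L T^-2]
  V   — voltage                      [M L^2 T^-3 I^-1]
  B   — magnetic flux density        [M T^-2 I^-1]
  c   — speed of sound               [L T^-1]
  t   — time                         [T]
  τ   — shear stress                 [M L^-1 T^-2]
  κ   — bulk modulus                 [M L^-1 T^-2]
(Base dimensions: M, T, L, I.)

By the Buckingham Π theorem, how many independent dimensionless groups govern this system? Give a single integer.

4

Dimensional matrix (M×T×L×I by σ×a×V×B×c×t×τ×κ):
  M: [ 1  0  1  1  0  0  1  1]
  T: [-2 -2 -3 -2 -1  1 -2 -2]
  L: [ 0  1  2  0  1  0 -1 -1]
  I: [ 0  0 -1 -1  0  0  0  0]
Row reduction gives pivot columns σ,a,V,B; rank = 4
8 vars − rank 4 = 4 Π groups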